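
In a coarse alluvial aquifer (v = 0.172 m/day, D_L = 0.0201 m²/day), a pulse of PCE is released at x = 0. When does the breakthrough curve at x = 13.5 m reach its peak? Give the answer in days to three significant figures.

77.8 days

For the 1D instantaneous-source solution, setting ∂C/∂t = 0 at fixed x gives v²t² + 2Dt − x² = 0, so t = (√(D² + v²x²) − D)/v².
√(D² + v²x²) = √(0.0201² + 0.172² × 13.5²) = 2.322; v² = 0.029584.
t = (2.322 − 0.0201)/0.029584 = 77.8 days (vs. the pure-advection estimate x/v = 78.5 d).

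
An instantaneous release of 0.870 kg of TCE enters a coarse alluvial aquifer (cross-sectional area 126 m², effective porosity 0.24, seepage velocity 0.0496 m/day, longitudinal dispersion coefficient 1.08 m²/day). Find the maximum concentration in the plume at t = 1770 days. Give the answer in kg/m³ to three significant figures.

The peak of an instantaneous 1D plume sits at x = vt; there the Gaussian factor is 1 and C_max = M/(n_e·A·√(4πDt)), where n_e·A is the pore area the mass is dissolved in.
√(4πDt) = √(4π × 1.08 × 1770) = 155.0 m, so C_max = 0.870/(0.24 × 126 × 155.0) = 0.000186 kg/m³.

0.000186 kg/m³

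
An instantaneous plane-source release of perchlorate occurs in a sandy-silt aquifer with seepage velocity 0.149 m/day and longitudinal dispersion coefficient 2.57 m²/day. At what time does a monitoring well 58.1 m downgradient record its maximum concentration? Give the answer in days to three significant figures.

291 days

For the 1D instantaneous-source solution, setting ∂C/∂t = 0 at fixed x gives v²t² + 2Dt − x² = 0, so t = (√(D² + v²x²) − D)/v².
√(D² + v²x²) = √(2.57² + 0.149² × 58.1²) = 9.030; v² = 0.022201.
t = (9.030 − 2.57)/0.022201 = 291 days (vs. the pure-advection estimate x/v = 390 d).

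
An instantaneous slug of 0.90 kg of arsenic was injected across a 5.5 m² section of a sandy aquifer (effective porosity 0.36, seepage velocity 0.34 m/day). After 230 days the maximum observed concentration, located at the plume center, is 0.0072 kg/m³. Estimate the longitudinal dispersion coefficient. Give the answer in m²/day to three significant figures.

1.38 m²/day

At the plume center C_max = M/(n_e·A·√(4πDt)), so D = M²/(4πt·(n_e·A·C_max)²).
n_e·A·C_max = 0.36 × 5.5 × 0.0072 = 0.01426 kg/m.
D = 0.90²/(4π × 230 × 0.01426²) = 1.38 m²/day.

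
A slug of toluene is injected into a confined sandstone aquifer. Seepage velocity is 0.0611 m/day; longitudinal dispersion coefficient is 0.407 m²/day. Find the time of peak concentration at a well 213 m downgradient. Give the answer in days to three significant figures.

3380 days

For the 1D instantaneous-source solution, setting ∂C/∂t = 0 at fixed x gives v²t² + 2Dt − x² = 0, so t = (√(D² + v²x²) − D)/v².
√(D² + v²x²) = √(0.407² + 0.0611² × 213²) = 13.02; v² = 0.00373321.
t = (13.02 − 0.407)/0.00373321 = 3380 days (vs. the pure-advection estimate x/v = 3490 d).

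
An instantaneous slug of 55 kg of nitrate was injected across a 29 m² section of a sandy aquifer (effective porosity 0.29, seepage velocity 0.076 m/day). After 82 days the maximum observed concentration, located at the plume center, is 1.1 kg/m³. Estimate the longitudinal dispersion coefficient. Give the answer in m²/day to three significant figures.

0.0343 m²/day

At the plume center C_max = M/(n_e·A·√(4πDt)), so D = M²/(4πt·(n_e·A·C_max)²).
n_e·A·C_max = 0.29 × 29 × 1.1 = 9.251 kg/m.
D = 55²/(4π × 82 × 9.251²) = 0.0343 m²/day.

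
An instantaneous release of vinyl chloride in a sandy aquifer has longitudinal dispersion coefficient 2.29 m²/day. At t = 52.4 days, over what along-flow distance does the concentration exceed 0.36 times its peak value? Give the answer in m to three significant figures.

44.3 m

The plume is Gaussian with σ = √(2Dt) = √(2 × 2.29 × 52.4) = 15.49 m.
C/C_peak = exp(−Δx²/(2σ²)) = 0.36 ⇒ Δx = σ·√(−2 ln 0.36) = 15.49 × 1.429 = 22.14 m.
Width = 2Δx = 44.3 m.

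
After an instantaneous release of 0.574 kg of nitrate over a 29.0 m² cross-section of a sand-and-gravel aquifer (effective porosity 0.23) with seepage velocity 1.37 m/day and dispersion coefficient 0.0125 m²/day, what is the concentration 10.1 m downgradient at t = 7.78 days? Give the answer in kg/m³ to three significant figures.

For an instantaneous plane source, C(x,t) = M/(n_e·A·√(4πDt)) · exp(−(x−vt)²/(4Dt)), with n_e·A the pore (flow) area.
Plume center vt = 1.37 × 7.78 = 10.6586 m, so the well at 10.1 m is 0.5586 m upgradient of the peak.
√(4πDt) = 1.105 m, giving peak height M/(n_e·A·√(4πDt)) = 0.574/(0.23 × 29.0 × 1.105) = 0.07788 kg/m³.
(x−vt)²/(4Dt) = (-0.5586)²/(4 × 0.0125 × 7.78) = 0.8021; exp(−0.8021) = 0.4484.
C = 0.07788 × 0.4484 = 0.0349 kg/m³.

0.0349 kg/m³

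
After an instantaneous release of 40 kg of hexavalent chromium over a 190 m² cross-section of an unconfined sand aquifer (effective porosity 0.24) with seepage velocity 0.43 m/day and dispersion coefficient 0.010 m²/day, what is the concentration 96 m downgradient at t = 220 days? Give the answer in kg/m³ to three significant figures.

For an instantaneous plane source, C(x,t) = M/(n_e·A·√(4πDt)) · exp(−(x−vt)²/(4Dt)), with n_e·A the pore (flow) area.
Plume center vt = 0.43 × 220 = 94.6 m, so the well at 96 m is 1.4 m downgradient of the peak.
√(4πDt) = 5.258 m, giving peak height M/(n_e·A·√(4πDt)) = 40/(0.24 × 190 × 5.258) = 0.1668 kg/m³.
(x−vt)²/(4Dt) = (1.4)²/(4 × 0.010 × 220) = 0.2227; exp(−0.2227) = 0.8004.
C = 0.1668 × 0.8004 = 0.134 kg/m³.

0.134 kg/m³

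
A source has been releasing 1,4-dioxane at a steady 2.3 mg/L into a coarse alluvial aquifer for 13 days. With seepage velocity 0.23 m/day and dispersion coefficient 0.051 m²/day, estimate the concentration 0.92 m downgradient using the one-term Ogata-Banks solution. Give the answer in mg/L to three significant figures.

For a continuous step input, C/C₀ ≈ ½·erfc((x−vt)/(2√(Dt))).
vt = 0.23 × 13 = 2.99 m and 2√(Dt) = 2√(0.051 × 13) = 1.628 m.
Argument (x−vt)/(2√(Dt)) = (0.92 − 2.99)/1.628 = -1.271; ½·erfc(-1.271) = 0.9639.
C = 2.3 × 0.9639 = 2.22 mg/L.

2.22 mg/L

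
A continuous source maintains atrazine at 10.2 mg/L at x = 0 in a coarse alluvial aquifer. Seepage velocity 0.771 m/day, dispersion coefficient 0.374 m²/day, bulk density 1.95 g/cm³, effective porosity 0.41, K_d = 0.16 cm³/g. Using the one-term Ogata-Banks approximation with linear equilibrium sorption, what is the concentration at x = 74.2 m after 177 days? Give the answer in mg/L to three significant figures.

Retardation factor R = 1 + ρ_b·K_d/n = 1 + 1.95 × 0.16/0.41 = 1.761.
Sorption retards both mechanisms: v_R = v/R = 0.4378 m/day, D_R = D/R = 0.2124 m²/day.
v_R·t = 0.4378 × 177 = 77.4906 m; 2√(D_R t) = 12.26 m; argument = (74.2 − 77.4906)/12.26 = -0.2684.
C = C₀ × ½·erfc(-0.2684) = 10.2 × 0.6479 = 6.61 mg/L.

6.61 mg/L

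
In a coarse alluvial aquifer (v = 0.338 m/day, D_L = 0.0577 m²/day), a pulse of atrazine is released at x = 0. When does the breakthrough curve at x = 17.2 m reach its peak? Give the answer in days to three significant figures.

50.4 days

For the 1D instantaneous-source solution, setting ∂C/∂t = 0 at fixed x gives v²t² + 2Dt − x² = 0, so t = (√(D² + v²x²) − D)/v².
√(D² + v²x²) = √(0.0577² + 0.338² × 17.2²) = 5.814; v² = 0.114244.
t = (5.814 − 0.0577)/0.114244 = 50.4 days (vs. the pure-advection estimate x/v = 50.9 d).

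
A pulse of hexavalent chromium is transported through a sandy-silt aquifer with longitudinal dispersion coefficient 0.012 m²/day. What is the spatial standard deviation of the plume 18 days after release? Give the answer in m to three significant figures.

Dispersive spreading gives a Gaussian with σ² = 2Dt; advection only shifts the center.
σ = √(2 × 0.012 × 18) = 0.657 m.

0.657 m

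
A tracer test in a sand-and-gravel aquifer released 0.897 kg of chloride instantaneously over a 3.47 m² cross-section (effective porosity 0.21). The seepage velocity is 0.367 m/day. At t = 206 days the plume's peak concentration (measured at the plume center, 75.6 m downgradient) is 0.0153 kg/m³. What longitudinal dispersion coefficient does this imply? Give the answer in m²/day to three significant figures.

2.50 m²/day

At the plume center C_max = M/(n_e·A·√(4πDt)), so D = M²/(4πt·(n_e·A·C_max)²).
n_e·A·C_max = 0.21 × 3.47 × 0.0153 = 0.01115 kg/m.
D = 0.897²/(4π × 206 × 0.01115²) = 2.50 m²/day.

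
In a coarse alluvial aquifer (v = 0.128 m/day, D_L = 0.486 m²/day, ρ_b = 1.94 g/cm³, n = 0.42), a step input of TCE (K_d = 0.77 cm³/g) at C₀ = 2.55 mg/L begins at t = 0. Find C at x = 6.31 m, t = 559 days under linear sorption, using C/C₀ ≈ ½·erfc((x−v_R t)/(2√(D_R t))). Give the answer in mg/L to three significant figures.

Retardation factor R = 1 + ρ_b·K_d/n = 1 + 1.94 × 0.77/0.42 = 4.557.
Sorption retards both mechanisms: v_R = v/R = 0.02809 m/day, D_R = D/R = 0.1066 m²/day.
v_R·t = 0.02809 × 559 = 15.70231 m; 2√(D_R t) = 15.44 m; argument = (6.31 − 15.70231)/15.44 = -0.6083.
C = C₀ × ½·erfc(-0.6083) = 2.55 × 0.8052 = 2.05 mg/L.

2.05 mg/L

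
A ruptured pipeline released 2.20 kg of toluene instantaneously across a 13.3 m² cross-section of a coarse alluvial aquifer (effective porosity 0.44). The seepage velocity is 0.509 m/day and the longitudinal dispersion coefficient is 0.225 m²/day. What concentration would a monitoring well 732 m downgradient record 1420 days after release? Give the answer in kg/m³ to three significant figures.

0.00555 kg/m³

For an instantaneous plane source, C(x,t) = M/(n_e·A·√(4πDt)) · exp(−(x−vt)²/(4Dt)), with n_e·A the pore (flow) area.
Plume center vt = 0.509 × 1420 = 722.78 m, so the well at 732 m is 9.22 m downgradient of the peak.
√(4πDt) = 63.36 m, giving peak height M/(n_e·A·√(4πDt)) = 2.20/(0.44 × 13.3 × 63.36) = 0.005933 kg/m³.
(x−vt)²/(4Dt) = (9.22)²/(4 × 0.225 × 1420) = 0.06652; exp(−0.06652) = 0.9356.
C = 0.005933 × 0.9356 = 0.00555 kg/m³.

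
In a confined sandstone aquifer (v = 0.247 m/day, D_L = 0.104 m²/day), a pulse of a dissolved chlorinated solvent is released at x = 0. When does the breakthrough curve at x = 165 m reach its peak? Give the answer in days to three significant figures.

666 days

For the 1D instantaneous-source solution, setting ∂C/∂t = 0 at fixed x gives v²t² + 2Dt − x² = 0, so t = (√(D² + v²x²) − D)/v².
√(D² + v²x²) = √(0.104² + 0.247² × 165²) = 40.76; v² = 0.061009.
t = (40.76 − 0.104)/0.061009 = 666 days (vs. the pure-advection estimate x/v = 668 d).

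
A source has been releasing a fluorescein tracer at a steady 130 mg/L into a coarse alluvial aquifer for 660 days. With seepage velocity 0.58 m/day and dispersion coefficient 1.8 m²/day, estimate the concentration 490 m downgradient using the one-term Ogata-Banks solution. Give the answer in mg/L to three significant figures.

For a continuous step input, C/C₀ ≈ ½·erfc((x−vt)/(2√(Dt))).
vt = 0.58 × 660 = 382.8 m and 2√(Dt) = 2√(1.8 × 660) = 68.93 m.
Argument (x−vt)/(2√(Dt)) = (490 − 382.8)/68.93 = 1.555; ½·erfc(1.555) = 0.01394.
C = 130 × 0.01394 = 1.81 mg/L.

1.81 mg/L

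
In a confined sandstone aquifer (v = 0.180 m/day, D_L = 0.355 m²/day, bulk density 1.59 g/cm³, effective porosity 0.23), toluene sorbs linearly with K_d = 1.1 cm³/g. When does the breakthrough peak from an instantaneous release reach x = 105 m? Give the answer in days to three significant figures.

Retardation factor R = 1 + ρ_b·K_d/n = 1 + 1.59 × 1.1/0.23 = 8.604.
Sorption retards both mechanisms: v_R = v/R = 0.02092 m/day, D_R = D/R = 0.04126 m²/day.
Peak time from v_R²t² + 2D_R t − x² = 0: t = (√(D_R² + v_R²x²) − D_R)/v_R².
√(D_R² + v_R²x²) = √(0.04126² + 0.02092² × 105²) = 2.197; v_R² = 0.0004376.
t = (2.197 − 0.04126)/0.0004376 = 4930 days.

4930 days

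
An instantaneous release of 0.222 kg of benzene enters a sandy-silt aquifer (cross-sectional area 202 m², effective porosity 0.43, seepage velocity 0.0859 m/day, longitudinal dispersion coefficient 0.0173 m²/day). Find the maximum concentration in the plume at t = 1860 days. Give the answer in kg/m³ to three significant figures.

0.000127 kg/m³

The peak of an instantaneous 1D plume sits at x = vt; there the Gaussian factor is 1 and C_max = M/(n_e·A·√(4πDt)), where n_e·A is the pore area the mass is dissolved in.
√(4πDt) = √(4π × 0.0173 × 1860) = 20.11 m, so C_max = 0.222/(0.43 × 202 × 20.11) = 0.000127 kg/m³.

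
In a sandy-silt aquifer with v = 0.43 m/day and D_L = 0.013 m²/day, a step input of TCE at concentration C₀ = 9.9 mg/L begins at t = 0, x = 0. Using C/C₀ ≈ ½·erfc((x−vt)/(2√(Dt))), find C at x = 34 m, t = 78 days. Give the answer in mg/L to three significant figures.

3.70 mg/L

For a continuous step input, C/C₀ ≈ ½·erfc((x−vt)/(2√(Dt))).
vt = 0.43 × 78 = 33.54 m and 2√(Dt) = 2√(0.013 × 78) = 2.014 m.
Argument (x−vt)/(2√(Dt)) = (34 − 33.54)/2.014 = 0.2284; ½·erfc(0.2284) = 0.3733.
C = 9.9 × 0.3733 = 3.70 mg/L.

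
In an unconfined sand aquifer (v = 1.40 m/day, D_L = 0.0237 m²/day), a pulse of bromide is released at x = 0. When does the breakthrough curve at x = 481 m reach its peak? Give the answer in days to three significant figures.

344 days

For the 1D instantaneous-source solution, setting ∂C/∂t = 0 at fixed x gives v²t² + 2Dt − x² = 0, so t = (√(D² + v²x²) − D)/v².
√(D² + v²x²) = √(0.0237² + 1.40² × 481²) = 673.4; v² = 1.96.
t = (673.4 − 0.0237)/1.96 = 344 days (vs. the pure-advection estimate x/v = 344 d).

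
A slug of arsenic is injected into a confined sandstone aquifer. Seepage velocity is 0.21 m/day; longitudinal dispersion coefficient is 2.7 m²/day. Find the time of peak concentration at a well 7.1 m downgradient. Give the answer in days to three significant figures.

For the 1D instantaneous-source solution, setting ∂C/∂t = 0 at fixed x gives v²t² + 2Dt − x² = 0, so t = (√(D² + v²x²) − D)/v².
√(D² + v²x²) = √(2.7² + 0.21² × 7.1²) = 3.084; v² = 0.0441.
t = (3.084 − 2.7)/0.0441 = 8.71 days (vs. the pure-advection estimate x/v = 33.8 d).

8.71 days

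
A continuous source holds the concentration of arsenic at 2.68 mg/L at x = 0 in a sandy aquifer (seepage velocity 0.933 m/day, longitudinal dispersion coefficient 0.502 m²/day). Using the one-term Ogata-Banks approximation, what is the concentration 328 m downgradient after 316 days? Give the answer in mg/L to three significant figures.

0.0838 mg/L

For a continuous step input, C/C₀ ≈ ½·erfc((x−vt)/(2√(Dt))).
vt = 0.933 × 316 = 294.828 m and 2√(Dt) = 2√(0.502 × 316) = 25.19 m.
Argument (x−vt)/(2√(Dt)) = (328 − 294.828)/25.19 = 1.317; ½·erfc(1.317) = 0.03126.
C = 2.68 × 0.03126 = 0.0838 mg/L.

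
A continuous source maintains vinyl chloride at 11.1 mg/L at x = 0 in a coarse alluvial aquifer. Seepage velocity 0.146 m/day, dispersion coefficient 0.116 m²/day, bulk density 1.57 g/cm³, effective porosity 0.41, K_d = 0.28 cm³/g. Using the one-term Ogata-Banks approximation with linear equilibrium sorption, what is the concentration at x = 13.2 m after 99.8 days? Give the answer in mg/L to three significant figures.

Retardation factor R = 1 + ρ_b·K_d/n = 1 + 1.57 × 0.28/0.41 = 2.072.
Sorption retards both mechanisms: v_R = v/R = 0.07046 m/day, D_R = D/R = 0.05598 m²/day.
v_R·t = 0.07046 × 99.8 = 7.031908 m; 2√(D_R t) = 4.727 m; argument = (13.2 − 7.031908)/4.727 = 1.305.
C = C₀ × ½·erfc(1.305) = 11.1 × 0.03248 = 0.361 mg/L.

0.361 mg/L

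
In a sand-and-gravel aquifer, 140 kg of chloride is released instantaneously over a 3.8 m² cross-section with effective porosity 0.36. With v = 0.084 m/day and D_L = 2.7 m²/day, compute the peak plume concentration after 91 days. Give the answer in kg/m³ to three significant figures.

The peak of an instantaneous 1D plume sits at x = vt; there the Gaussian factor is 1 and C_max = M/(n_e·A·√(4πDt)), where n_e·A is the pore area the mass is dissolved in.
√(4πDt) = √(4π × 2.7 × 91) = 55.57 m, so C_max = 140/(0.36 × 3.8 × 55.57) = 1.84 kg/m³.

1.84 kg/m³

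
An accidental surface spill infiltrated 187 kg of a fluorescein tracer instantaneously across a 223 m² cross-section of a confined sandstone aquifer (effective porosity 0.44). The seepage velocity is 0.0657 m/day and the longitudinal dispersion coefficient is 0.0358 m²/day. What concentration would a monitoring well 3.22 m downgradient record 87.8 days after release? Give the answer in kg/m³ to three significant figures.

0.181 kg/m³

For an instantaneous plane source, C(x,t) = M/(n_e·A·√(4πDt)) · exp(−(x−vt)²/(4Dt)), with n_e·A the pore (flow) area.
Plume center vt = 0.0657 × 87.8 = 5.76846 m, so the well at 3.22 m is 2.54846 m upgradient of the peak.
√(4πDt) = 6.285 m, giving peak height M/(n_e·A·√(4πDt)) = 187/(0.44 × 223 × 6.285) = 0.3032 kg/m³.
(x−vt)²/(4Dt) = (-2.54846)²/(4 × 0.0358 × 87.8) = 0.5166; exp(−0.5166) = 0.5965.
C = 0.3032 × 0.5965 = 0.181 kg/m³.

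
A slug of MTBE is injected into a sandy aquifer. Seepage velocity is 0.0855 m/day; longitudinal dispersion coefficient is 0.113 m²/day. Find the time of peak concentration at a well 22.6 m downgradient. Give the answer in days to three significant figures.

For the 1D instantaneous-source solution, setting ∂C/∂t = 0 at fixed x gives v²t² + 2Dt − x² = 0, so t = (√(D² + v²x²) − D)/v².
√(D² + v²x²) = √(0.113² + 0.0855² × 22.6²) = 1.936; v² = 0.00731025.
t = (1.936 − 0.113)/0.00731025 = 249 days (vs. the pure-advection estimate x/v = 264 d).

249 days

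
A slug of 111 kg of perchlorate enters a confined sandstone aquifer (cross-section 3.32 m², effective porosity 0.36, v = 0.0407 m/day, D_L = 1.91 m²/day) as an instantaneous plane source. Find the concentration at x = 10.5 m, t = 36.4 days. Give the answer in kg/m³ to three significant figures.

For an instantaneous plane source, C(x,t) = M/(n_e·A·√(4πDt)) · exp(−(x−vt)²/(4Dt)), with n_e·A the pore (flow) area.
Plume center vt = 0.0407 × 36.4 = 1.48148 m, so the well at 10.5 m is 9.01852 m downgradient of the peak.
√(4πDt) = 29.56 m, giving peak height M/(n_e·A·√(4πDt)) = 111/(0.36 × 3.32 × 29.56) = 3.142 kg/m³.
(x−vt)²/(4Dt) = (9.01852)²/(4 × 1.91 × 36.4) = 0.2925; exp(−0.2925) = 0.7464.
C = 3.142 × 0.7464 = 2.35 kg/m³.

2.35 kg/m³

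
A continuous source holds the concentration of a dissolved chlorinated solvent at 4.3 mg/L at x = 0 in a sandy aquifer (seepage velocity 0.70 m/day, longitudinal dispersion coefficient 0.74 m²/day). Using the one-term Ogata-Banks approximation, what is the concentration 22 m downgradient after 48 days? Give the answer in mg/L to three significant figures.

For a continuous step input, C/C₀ ≈ ½·erfc((x−vt)/(2√(Dt))).
vt = 0.70 × 48 = 33.6 m and 2√(Dt) = 2√(0.74 × 48) = 11.92 m.
Argument (x−vt)/(2√(Dt)) = (22 − 33.6)/11.92 = -0.9732; ½·erfc(-0.9732) = 0.9156.
C = 4.3 × 0.9156 = 3.94 mg/L.

3.94 mg/L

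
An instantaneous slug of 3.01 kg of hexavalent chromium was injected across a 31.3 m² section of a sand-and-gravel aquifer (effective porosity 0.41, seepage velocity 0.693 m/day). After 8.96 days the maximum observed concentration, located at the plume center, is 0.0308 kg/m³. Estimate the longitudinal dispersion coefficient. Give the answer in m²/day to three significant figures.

0.515 m²/day

At the plume center C_max = M/(n_e·A·√(4πDt)), so D = M²/(4πt·(n_e·A·C_max)²).
n_e·A·C_max = 0.41 × 31.3 × 0.0308 = 0.3953 kg/m.
D = 3.01²/(4π × 8.96 × 0.3953²) = 0.515 m²/day.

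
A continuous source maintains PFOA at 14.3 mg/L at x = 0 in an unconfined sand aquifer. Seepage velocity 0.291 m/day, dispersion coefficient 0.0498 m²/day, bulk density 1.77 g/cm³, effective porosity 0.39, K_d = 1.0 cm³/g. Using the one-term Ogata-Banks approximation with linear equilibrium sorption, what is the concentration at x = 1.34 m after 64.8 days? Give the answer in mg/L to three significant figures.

13.9 mg/L

Retardation factor R = 1 + ρ_b·K_d/n = 1 + 1.77 × 1.0/0.39 = 5.538.
Sorption retards both mechanisms: v_R = v/R = 0.05255 m/day, D_R = D/R = 0.008992 m²/day.
v_R·t = 0.05255 × 64.8 = 3.40524 m; 2√(D_R t) = 1.527 m; argument = (1.34 − 3.40524)/1.527 = -1.352.
C = C₀ × ½·erfc(-1.352) = 14.3 × 0.9721 = 13.9 mg/L.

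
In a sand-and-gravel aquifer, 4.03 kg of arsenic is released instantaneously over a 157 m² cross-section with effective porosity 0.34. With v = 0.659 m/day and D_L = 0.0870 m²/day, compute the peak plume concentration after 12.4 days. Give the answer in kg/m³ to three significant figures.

The peak of an instantaneous 1D plume sits at x = vt; there the Gaussian factor is 1 and C_max = M/(n_e·A·√(4πDt)), where n_e·A is the pore area the mass is dissolved in.
√(4πDt) = √(4π × 0.0870 × 12.4) = 3.682 m, so C_max = 4.03/(0.34 × 157 × 3.682) = 0.0205 kg/m³.

0.0205 kg/m³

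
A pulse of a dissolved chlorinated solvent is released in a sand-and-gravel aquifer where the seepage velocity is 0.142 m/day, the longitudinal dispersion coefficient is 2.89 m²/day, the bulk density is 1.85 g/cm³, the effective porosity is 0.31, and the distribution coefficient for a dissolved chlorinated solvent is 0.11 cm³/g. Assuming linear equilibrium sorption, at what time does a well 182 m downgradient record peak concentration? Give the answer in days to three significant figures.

Retardation factor R = 1 + ρ_b·K_d/n = 1 + 1.85 × 0.11/0.31 = 1.656.
Sorption retards both mechanisms: v_R = v/R = 0.08575 m/day, D_R = D/R = 1.745 m²/day.
Peak time from v_R²t² + 2D_R t − x² = 0: t = (√(D_R² + v_R²x²) − D_R)/v_R².
√(D_R² + v_R²x²) = √(1.745² + 0.08575² × 182²) = 15.70; v_R² = 0.007353.
t = (15.70 − 1.745)/0.007353 = 1900 days.

1900 days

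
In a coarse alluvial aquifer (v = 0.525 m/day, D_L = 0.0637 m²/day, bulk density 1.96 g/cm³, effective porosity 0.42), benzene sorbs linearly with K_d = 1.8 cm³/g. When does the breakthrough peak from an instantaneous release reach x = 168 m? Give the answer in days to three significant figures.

3010 days

Retardation factor R = 1 + ρ_b·K_d/n = 1 + 1.96 × 1.8/0.42 = 9.400.
Sorption retards both mechanisms: v_R = v/R = 0.05585 m/day, D_R = D/R = 0.006777 m²/day.
Peak time from v_R²t² + 2D_R t − x² = 0: t = (√(D_R² + v_R²x²) − D_R)/v_R².
√(D_R² + v_R²x²) = √(0.006777² + 0.05585² × 168²) = 9.383; v_R² = 0.003119.
t = (9.383 − 0.006777)/0.003119 = 3010 days.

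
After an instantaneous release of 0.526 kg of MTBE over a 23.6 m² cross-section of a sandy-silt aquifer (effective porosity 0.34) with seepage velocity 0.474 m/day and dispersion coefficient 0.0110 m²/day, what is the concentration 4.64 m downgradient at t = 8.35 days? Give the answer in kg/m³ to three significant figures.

0.0172 kg/m³

For an instantaneous plane source, C(x,t) = M/(n_e·A·√(4πDt)) · exp(−(x−vt)²/(4Dt)), with n_e·A the pore (flow) area.
Plume center vt = 0.474 × 8.35 = 3.9579 m, so the well at 4.64 m is 0.6821 m downgradient of the peak.
√(4πDt) = 1.074 m, giving peak height M/(n_e·A·√(4πDt)) = 0.526/(0.34 × 23.6 × 1.074) = 0.06104 kg/m³.
(x−vt)²/(4Dt) = (0.6821)²/(4 × 0.0110 × 8.35) = 1.266; exp(−1.266) = 0.2820.
C = 0.06104 × 0.2820 = 0.0172 kg/m³.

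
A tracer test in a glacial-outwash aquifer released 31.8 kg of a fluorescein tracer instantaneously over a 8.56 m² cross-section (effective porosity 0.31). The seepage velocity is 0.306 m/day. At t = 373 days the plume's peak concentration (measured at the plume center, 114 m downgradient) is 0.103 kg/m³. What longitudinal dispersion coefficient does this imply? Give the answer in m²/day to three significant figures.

2.89 m²/day

At the plume center C_max = M/(n_e·A·√(4πDt)), so D = M²/(4πt·(n_e·A·C_max)²).
n_e·A·C_max = 0.31 × 8.56 × 0.103 = 0.2733 kg/m.
D = 31.8²/(4π × 373 × 0.2733²) = 2.89 m²/day.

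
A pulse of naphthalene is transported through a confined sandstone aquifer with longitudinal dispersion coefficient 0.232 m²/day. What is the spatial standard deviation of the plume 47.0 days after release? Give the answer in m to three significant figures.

Dispersive spreading gives a Gaussian with σ² = 2Dt; advection only shifts the center.
σ = √(2 × 0.232 × 47.0) = 4.67 m.

4.67 m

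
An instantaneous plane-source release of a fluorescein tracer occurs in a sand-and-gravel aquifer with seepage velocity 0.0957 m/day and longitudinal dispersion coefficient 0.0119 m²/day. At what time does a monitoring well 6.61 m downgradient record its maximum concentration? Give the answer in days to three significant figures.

For the 1D instantaneous-source solution, setting ∂C/∂t = 0 at fixed x gives v²t² + 2Dt − x² = 0, so t = (√(D² + v²x²) − D)/v².
√(D² + v²x²) = √(0.0119² + 0.0957² × 6.61²) = 0.6327; v² = 0.00915849.
t = (0.6327 − 0.0119)/0.00915849 = 67.8 days (vs. the pure-advection estimate x/v = 69.1 d).

67.8 days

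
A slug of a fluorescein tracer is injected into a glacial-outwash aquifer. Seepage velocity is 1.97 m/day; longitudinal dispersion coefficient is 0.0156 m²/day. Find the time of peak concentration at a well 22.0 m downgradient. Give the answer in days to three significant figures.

For the 1D instantaneous-source solution, setting ∂C/∂t = 0 at fixed x gives v²t² + 2Dt − x² = 0, so t = (√(D² + v²x²) − D)/v².
√(D² + v²x²) = √(0.0156² + 1.97² × 22.0²) = 43.34; v² = 3.8809.
t = (43.34 − 0.0156)/3.8809 = 11.2 days (vs. the pure-advection estimate x/v = 11.2 d).

11.2 days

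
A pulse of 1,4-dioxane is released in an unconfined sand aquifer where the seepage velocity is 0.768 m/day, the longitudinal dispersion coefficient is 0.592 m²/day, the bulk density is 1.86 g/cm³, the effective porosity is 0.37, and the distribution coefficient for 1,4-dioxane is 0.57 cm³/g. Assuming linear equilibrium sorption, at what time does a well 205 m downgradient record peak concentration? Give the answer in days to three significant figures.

Retardation factor R = 1 + ρ_b·K_d/n = 1 + 1.86 × 0.57/0.37 = 3.865.
Sorption retards both mechanisms: v_R = v/R = 0.1987 m/day, D_R = D/R = 0.1532 m²/day.
Peak time from v_R²t² + 2D_R t − x² = 0: t = (√(D_R² + v_R²x²) − D_R)/v_R².
√(D_R² + v_R²x²) = √(0.1532² + 0.1987² × 205²) = 40.73; v_R² = 0.03948.
t = (40.73 − 0.1532)/0.03948 = 1030 days.

1030 days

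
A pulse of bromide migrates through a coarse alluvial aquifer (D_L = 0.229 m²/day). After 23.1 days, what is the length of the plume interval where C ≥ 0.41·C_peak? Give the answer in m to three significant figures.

The plume is Gaussian with σ = √(2Dt) = √(2 × 0.229 × 23.1) = 3.253 m.
C/C_peak = exp(−Δx²/(2σ²)) = 0.41 ⇒ Δx = σ·√(−2 ln 0.41) = 3.253 × 1.335 = 4.343 m.
Width = 2Δx = 8.69 m.

8.69 m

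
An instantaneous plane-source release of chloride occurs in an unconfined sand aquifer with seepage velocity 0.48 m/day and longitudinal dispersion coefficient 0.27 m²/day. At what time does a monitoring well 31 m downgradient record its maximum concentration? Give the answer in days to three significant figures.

63.4 days

For the 1D instantaneous-source solution, setting ∂C/∂t = 0 at fixed x gives v²t² + 2Dt − x² = 0, so t = (√(D² + v²x²) − D)/v².
√(D² + v²x²) = √(0.27² + 0.48² × 31²) = 14.88; v² = 0.2304.
t = (14.88 − 0.27)/0.2304 = 63.4 days (vs. the pure-advection estimate x/v = 64.6 d).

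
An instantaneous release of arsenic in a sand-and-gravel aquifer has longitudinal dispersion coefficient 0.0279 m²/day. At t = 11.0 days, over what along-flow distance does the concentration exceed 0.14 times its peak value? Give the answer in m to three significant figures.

The plume is Gaussian with σ = √(2Dt) = √(2 × 0.0279 × 11.0) = 0.7835 m.
C/C_peak = exp(−Δx²/(2σ²)) = 0.14 ⇒ Δx = σ·√(−2 ln 0.14) = 0.7835 × 1.983 = 1.554 m.
Width = 2Δx = 3.11 m.

3.11 m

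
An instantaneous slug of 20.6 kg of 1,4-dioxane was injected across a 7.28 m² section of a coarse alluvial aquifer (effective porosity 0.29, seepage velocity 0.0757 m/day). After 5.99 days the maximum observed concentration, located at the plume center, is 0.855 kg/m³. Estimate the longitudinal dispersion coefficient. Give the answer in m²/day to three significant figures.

1.73 m²/day

At the plume center C_max = M/(n_e·A·√(4πDt)), so D = M²/(4πt·(n_e·A·C_max)²).
n_e·A·C_max = 0.29 × 7.28 × 0.855 = 1.805 kg/m.
D = 20.6²/(4π × 5.99 × 1.805²) = 1.73 m²/day.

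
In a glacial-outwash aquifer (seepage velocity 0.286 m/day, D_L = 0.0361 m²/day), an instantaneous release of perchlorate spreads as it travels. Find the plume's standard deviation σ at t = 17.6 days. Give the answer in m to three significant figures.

1.13 m

Dispersive spreading gives a Gaussian with σ² = 2Dt; advection only shifts the center.
σ = √(2 × 0.0361 × 17.6) = 1.13 m.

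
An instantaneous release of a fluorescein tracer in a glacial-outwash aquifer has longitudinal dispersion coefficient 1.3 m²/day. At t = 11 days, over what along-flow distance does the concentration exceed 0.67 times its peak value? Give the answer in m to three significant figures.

The plume is Gaussian with σ = √(2Dt) = √(2 × 1.3 × 11) = 5.348 m.
C/C_peak = exp(−Δx²/(2σ²)) = 0.67 ⇒ Δx = σ·√(−2 ln 0.67) = 5.348 × 0.8950 = 4.786 m.
Width = 2Δx = 9.57 m.

9.57 m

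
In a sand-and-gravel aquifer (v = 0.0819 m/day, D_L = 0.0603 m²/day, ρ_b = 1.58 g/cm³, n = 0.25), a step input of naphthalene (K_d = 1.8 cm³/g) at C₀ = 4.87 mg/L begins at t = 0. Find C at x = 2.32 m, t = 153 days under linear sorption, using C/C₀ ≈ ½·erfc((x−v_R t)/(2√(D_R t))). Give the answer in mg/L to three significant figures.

Retardation factor R = 1 + ρ_b·K_d/n = 1 + 1.58 × 1.8/0.25 = 12.38.
Sorption retards both mechanisms: v_R = v/R = 0.006616 m/day, D_R = D/R = 0.004871 m²/day.
v_R·t = 0.006616 × 153 = 1.012248 m; 2√(D_R t) = 1.727 m; argument = (2.32 − 1.012248)/1.727 = 0.7572.
C = C₀ × ½·erfc(0.7572) = 4.87 × 0.1421 = 0.692 mg/L.

0.692 mg/L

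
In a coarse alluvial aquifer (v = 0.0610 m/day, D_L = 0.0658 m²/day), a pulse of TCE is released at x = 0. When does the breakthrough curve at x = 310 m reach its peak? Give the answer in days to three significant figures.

For the 1D instantaneous-source solution, setting ∂C/∂t = 0 at fixed x gives v²t² + 2Dt − x² = 0, so t = (√(D² + v²x²) − D)/v².
√(D² + v²x²) = √(0.0658² + 0.0610² × 310²) = 18.91; v² = 0.003721.
t = (18.91 − 0.0658)/0.003721 = 5060 days (vs. the pure-advection estimate x/v = 5080 d).

5060 days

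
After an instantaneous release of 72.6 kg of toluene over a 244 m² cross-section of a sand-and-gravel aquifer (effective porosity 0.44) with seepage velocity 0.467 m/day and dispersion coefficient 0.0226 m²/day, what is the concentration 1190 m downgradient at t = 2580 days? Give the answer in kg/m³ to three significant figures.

0.00969 kg/m³

For an instantaneous plane source, C(x,t) = M/(n_e·A·√(4πDt)) · exp(−(x−vt)²/(4Dt)), with n_e·A the pore (flow) area.
Plume center vt = 0.467 × 2580 = 1204.86 m, so the well at 1190 m is 14.86 m upgradient of the peak.
√(4πDt) = 27.07 m, giving peak height M/(n_e·A·√(4πDt)) = 72.6/(0.44 × 244 × 27.07) = 0.02498 kg/m³.
(x−vt)²/(4Dt) = (-14.86)²/(4 × 0.0226 × 2580) = 0.9468; exp(−0.9468) = 0.3880.
C = 0.02498 × 0.3880 = 0.00969 kg/m³.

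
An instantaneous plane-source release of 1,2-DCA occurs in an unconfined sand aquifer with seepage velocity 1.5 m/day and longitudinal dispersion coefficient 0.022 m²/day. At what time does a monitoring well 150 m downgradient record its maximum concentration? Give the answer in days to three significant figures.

For the 1D instantaneous-source solution, setting ∂C/∂t = 0 at fixed x gives v²t² + 2Dt − x² = 0, so t = (√(D² + v²x²) − D)/v².
√(D² + v²x²) = √(0.022² + 1.5² × 150²) = 225.0; v² = 2.25.
t = (225.0 − 0.022)/2.25 = 100 days (vs. the pure-advection estimate x/v = 100 d).

100 days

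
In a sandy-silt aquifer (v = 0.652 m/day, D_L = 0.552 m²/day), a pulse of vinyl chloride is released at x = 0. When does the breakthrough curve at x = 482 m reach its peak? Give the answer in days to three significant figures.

For the 1D instantaneous-source solution, setting ∂C/∂t = 0 at fixed x gives v²t² + 2Dt − x² = 0, so t = (√(D² + v²x²) − D)/v².
√(D² + v²x²) = √(0.552² + 0.652² × 482²) = 314.3; v² = 0.425104.
t = (314.3 − 0.552)/0.425104 = 738 days (vs. the pure-advection estimate x/v = 739 d).

738 days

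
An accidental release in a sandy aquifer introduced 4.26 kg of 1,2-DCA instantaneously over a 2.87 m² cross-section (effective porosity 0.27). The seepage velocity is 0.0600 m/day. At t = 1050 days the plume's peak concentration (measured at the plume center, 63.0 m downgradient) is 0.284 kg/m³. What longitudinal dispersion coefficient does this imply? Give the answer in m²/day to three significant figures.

At the plume center C_max = M/(n_e·A·√(4πDt)), so D = M²/(4πt·(n_e·A·C_max)²).
n_e·A·C_max = 0.27 × 2.87 × 0.284 = 0.2201 kg/m.
D = 4.26²/(4π × 1050 × 0.2201²) = 0.0284 m²/day.

0.0284 m²/day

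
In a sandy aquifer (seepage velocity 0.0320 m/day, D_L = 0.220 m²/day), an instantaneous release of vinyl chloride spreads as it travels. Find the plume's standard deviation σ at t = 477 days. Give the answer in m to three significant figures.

14.5 m

Dispersive spreading gives a Gaussian with σ² = 2Dt; advection only shifts the center.
σ = √(2 × 0.220 × 477) = 14.5 m.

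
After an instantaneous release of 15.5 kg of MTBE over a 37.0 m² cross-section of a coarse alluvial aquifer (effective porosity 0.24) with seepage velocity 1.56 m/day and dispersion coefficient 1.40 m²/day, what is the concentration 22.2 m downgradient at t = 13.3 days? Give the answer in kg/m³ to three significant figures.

For an instantaneous plane source, C(x,t) = M/(n_e·A·√(4πDt)) · exp(−(x−vt)²/(4Dt)), with n_e·A the pore (flow) area.
Plume center vt = 1.56 × 13.3 = 20.748 m, so the well at 22.2 m is 1.452 m downgradient of the peak.
√(4πDt) = 15.30 m, giving peak height M/(n_e·A·√(4πDt)) = 15.5/(0.24 × 37.0 × 15.30) = 0.1141 kg/m³.
(x−vt)²/(4Dt) = (1.452)²/(4 × 1.40 × 13.3) = 0.02831; exp(−0.02831) = 0.9721.
C = 0.1141 × 0.9721 = 0.111 kg/m³.

0.111 kg/m³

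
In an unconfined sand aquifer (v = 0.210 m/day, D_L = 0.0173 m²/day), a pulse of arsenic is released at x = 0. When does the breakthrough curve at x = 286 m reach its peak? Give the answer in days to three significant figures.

1360 days

For the 1D instantaneous-source solution, setting ∂C/∂t = 0 at fixed x gives v²t² + 2Dt − x² = 0, so t = (√(D² + v²x²) − D)/v².
√(D² + v²x²) = √(0.0173² + 0.210² × 286²) = 60.06; v² = 0.0441.
t = (60.06 − 0.0173)/0.0441 = 1360 days (vs. the pure-advection estimate x/v = 1360 d).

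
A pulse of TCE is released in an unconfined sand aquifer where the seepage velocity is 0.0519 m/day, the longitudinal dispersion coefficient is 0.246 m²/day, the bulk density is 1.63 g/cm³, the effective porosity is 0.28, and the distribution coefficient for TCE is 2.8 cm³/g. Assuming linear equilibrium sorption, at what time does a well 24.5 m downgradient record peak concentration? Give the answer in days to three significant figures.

Retardation factor R = 1 + ρ_b·K_d/n = 1 + 1.63 × 2.8/0.28 = 17.30.
Sorption retards both mechanisms: v_R = v/R = 0.003000 m/day, D_R = D/R = 0.01422 m²/day.
Peak time from v_R²t² + 2D_R t − x² = 0: t = (√(D_R² + v_R²x²) − D_R)/v_R².
√(D_R² + v_R²x²) = √(0.01422² + 0.003000² × 24.5²) = 0.07486; v_R² = 9.000e-06.
t = (0.07486 − 0.01422)/9.000e-06 = 6740 days.

6740 days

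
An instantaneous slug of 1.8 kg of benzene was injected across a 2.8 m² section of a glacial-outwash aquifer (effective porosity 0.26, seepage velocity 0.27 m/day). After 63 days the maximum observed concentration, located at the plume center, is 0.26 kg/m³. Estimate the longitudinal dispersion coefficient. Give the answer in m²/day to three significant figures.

At the plume center C_max = M/(n_e·A·√(4πDt)), so D = M²/(4πt·(n_e·A·C_max)²).
n_e·A·C_max = 0.26 × 2.8 × 0.26 = 0.1893 kg/m.
D = 1.8²/(4π × 63 × 0.1893²) = 0.114 m²/day.

0.114 m²/day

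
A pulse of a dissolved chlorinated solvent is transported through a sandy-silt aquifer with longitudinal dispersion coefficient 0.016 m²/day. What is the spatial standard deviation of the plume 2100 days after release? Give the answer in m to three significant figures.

Dispersive spreading gives a Gaussian with σ² = 2Dt; advection only shifts the center.
σ = √(2 × 0.016 × 2100) = 8.20 m.

8.20 m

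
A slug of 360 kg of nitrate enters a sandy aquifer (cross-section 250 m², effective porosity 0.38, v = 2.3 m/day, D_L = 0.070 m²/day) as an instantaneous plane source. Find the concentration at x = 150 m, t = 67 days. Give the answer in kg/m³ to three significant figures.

For an instantaneous plane source, C(x,t) = M/(n_e·A·√(4πDt)) · exp(−(x−vt)²/(4Dt)), with n_e·A the pore (flow) area.
Plume center vt = 2.3 × 67 = 154.1 m, so the well at 150 m is 4.1 m upgradient of the peak.
√(4πDt) = 7.677 m, giving peak height M/(n_e·A·√(4πDt)) = 360/(0.38 × 250 × 7.677) = 0.4936 kg/m³.
(x−vt)²/(4Dt) = (-4.1)²/(4 × 0.070 × 67) = 0.8961; exp(−0.8961) = 0.4082.
C = 0.4936 × 0.4082 = 0.201 kg/m³.

0.201 kg/m³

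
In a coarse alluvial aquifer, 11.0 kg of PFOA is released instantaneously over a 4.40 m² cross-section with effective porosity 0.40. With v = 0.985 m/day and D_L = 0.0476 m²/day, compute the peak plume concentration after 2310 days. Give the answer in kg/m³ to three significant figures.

The peak of an instantaneous 1D plume sits at x = vt; there the Gaussian factor is 1 and C_max = M/(n_e·A·√(4πDt)), where n_e·A is the pore area the mass is dissolved in.
√(4πDt) = √(4π × 0.0476 × 2310) = 37.17 m, so C_max = 11.0/(0.40 × 4.40 × 37.17) = 0.168 kg/m³.

0.168 kg/m³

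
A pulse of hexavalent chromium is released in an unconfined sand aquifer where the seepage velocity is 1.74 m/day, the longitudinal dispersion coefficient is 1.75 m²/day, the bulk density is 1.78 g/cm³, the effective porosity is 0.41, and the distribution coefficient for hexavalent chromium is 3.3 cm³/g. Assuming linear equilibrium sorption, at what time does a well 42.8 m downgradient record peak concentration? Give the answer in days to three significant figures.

Retardation factor R = 1 + ρ_b·K_d/n = 1 + 1.78 × 3.3/0.41 = 15.33.
Sorption retards both mechanisms: v_R = v/R = 0.1135 m/day, D_R = D/R = 0.1142 m²/day.
Peak time from v_R²t² + 2D_R t − x² = 0: t = (√(D_R² + v_R²x²) − D_R)/v_R².
√(D_R² + v_R²x²) = √(0.1142² + 0.1135² × 42.8²) = 4.859; v_R² = 0.01288.
t = (4.859 − 0.1142)/0.01288 = 368 days.

368 days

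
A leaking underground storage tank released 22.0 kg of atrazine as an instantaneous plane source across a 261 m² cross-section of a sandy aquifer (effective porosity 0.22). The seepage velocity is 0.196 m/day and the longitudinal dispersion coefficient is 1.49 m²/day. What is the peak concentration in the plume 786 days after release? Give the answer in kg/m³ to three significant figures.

0.00316 kg/m³

The peak of an instantaneous 1D plume sits at x = vt; there the Gaussian factor is 1 and C_max = M/(n_e·A·√(4πDt)), where n_e·A is the pore area the mass is dissolved in.
√(4πDt) = √(4π × 1.49 × 786) = 121.3 m, so C_max = 22.0/(0.22 × 261 × 121.3) = 0.00316 kg/m³.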